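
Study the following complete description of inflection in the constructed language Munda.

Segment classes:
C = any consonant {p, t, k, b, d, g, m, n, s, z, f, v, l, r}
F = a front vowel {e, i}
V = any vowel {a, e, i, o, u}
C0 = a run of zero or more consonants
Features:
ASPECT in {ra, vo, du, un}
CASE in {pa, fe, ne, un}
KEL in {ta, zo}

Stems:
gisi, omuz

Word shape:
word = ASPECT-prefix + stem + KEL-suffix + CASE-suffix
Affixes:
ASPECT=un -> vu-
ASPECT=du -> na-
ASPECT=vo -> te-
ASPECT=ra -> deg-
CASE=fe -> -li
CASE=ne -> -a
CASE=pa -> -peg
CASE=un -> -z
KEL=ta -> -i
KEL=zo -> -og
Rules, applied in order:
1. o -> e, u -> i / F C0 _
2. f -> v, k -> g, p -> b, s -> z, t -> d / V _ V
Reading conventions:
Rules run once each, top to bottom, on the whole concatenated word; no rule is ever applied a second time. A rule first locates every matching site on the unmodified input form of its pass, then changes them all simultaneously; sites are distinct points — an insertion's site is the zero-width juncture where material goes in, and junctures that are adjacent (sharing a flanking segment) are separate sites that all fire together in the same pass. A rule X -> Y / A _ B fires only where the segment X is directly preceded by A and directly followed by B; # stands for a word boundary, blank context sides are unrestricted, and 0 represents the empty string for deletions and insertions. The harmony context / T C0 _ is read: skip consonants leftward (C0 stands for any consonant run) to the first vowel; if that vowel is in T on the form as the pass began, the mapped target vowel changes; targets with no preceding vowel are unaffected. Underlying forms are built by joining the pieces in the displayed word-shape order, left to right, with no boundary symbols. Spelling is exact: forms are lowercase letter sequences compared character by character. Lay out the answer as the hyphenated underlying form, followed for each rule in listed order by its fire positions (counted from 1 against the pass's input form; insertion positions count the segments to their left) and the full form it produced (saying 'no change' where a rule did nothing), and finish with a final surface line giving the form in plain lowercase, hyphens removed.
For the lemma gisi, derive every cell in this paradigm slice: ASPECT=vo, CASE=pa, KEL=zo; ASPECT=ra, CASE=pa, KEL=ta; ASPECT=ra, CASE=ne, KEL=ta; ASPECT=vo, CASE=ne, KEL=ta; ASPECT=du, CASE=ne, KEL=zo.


cell ASPECT=vo, CASE=pa, KEL=zo:
underlying: te-gisi-og-peg
1. o -> e, u -> i / F C0 _: fires at position(s) 7: tegisiegpeg
2. f -> v, k -> g, p -> b, s -> z, t -> d / V _ V: fires at position(s) 5: tegiziegpeg
surface: tegiziegpeg

cell ASPECT=ra, CASE=pa, KEL=ta:
underlying: deg-gisi-i-peg
1. o -> e, u -> i / F C0 _: no change
2. f -> v, k -> g, p -> b, s -> z, t -> d / V _ V: fires at position(s) 6, 9: deggiziibeg
surface: deggiziibeg

cell ASPECT=ra, CASE=ne, KEL=ta:
underlying: deg-gisi-i-a
1. o -> e, u -> i / F C0 _: no change
2. f -> v, k -> g, p -> b, s -> z, t -> d / V _ V: fires at position(s) 6: deggiziia
surface: deggiziia

cell ASPECT=vo, CASE=ne, KEL=ta:
underlying: te-gisi-i-a
1. o -> e, u -> i / F C0 _: no change
2. f -> v, k -> g, p -> b, s -> z, t -> d / V _ V: fires at position(s) 5: tegiziia
surface: tegiziia

cell ASPECT=du, CASE=ne, KEL=zo:
underlying: na-gisi-og-a
1. o -> e, u -> i / F C0 _: fires at position(s) 7: nagisiega
2. f -> v, k -> g, p -> b, s -> z, t -> d / V _ V: fires at position(s) 5: nagiziega
surface: nagiziega


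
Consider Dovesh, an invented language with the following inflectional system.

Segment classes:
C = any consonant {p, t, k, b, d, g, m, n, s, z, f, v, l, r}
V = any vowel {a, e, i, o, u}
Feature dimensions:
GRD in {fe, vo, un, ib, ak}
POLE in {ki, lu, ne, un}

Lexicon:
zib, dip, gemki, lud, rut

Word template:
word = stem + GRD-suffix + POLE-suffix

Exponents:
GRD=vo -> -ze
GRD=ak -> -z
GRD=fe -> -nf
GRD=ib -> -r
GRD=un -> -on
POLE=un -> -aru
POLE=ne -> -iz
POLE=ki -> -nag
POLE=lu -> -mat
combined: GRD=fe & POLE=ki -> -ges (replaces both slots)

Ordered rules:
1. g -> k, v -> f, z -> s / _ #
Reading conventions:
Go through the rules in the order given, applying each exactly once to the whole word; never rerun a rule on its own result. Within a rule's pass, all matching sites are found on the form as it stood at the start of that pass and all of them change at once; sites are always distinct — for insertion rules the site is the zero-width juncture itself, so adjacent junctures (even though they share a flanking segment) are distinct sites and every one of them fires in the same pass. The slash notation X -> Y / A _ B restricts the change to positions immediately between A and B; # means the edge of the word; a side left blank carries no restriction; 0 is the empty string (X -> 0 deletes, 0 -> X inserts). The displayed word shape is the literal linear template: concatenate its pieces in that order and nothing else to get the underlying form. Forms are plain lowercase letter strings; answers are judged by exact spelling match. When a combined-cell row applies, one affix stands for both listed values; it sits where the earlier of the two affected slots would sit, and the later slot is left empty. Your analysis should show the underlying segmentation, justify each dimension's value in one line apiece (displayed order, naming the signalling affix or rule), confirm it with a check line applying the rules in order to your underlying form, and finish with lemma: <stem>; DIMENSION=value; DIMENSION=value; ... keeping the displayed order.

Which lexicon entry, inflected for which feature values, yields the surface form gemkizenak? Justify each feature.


underlying: gemki-ze-nag
GRD=vo - signalled by the affix -ze
POLE=ki - signalled by the affix -nag
check: gemkizenag -> gemkizenak
lemma: gemki; GRD=vo; POLE=ki


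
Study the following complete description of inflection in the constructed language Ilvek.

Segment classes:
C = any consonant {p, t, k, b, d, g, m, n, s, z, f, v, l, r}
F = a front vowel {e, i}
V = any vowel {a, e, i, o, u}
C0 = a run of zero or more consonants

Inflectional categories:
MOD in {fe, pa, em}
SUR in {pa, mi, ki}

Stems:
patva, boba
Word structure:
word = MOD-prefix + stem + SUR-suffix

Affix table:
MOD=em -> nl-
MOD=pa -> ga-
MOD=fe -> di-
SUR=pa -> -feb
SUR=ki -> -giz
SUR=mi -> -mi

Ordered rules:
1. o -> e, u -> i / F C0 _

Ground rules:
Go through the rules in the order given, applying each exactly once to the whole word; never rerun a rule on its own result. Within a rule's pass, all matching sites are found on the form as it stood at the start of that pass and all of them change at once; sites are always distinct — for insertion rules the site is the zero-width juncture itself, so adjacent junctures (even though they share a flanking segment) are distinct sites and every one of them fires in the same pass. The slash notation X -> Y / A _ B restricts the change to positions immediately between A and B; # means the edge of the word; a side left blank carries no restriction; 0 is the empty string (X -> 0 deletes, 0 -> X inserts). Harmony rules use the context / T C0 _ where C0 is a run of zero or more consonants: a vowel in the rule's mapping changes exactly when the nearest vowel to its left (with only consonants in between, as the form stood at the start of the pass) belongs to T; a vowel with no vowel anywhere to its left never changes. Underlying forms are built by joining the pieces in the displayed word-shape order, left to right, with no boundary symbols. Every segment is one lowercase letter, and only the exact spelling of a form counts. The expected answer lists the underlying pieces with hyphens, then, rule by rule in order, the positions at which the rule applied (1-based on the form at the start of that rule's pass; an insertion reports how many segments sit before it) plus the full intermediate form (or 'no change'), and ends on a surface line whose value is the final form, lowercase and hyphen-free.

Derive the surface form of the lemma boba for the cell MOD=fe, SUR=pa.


underlying: di-boba-feb
1. o -> e, u -> i / F C0 _: fires at position(s) 4: dibebafeb
surface: dibebafeb


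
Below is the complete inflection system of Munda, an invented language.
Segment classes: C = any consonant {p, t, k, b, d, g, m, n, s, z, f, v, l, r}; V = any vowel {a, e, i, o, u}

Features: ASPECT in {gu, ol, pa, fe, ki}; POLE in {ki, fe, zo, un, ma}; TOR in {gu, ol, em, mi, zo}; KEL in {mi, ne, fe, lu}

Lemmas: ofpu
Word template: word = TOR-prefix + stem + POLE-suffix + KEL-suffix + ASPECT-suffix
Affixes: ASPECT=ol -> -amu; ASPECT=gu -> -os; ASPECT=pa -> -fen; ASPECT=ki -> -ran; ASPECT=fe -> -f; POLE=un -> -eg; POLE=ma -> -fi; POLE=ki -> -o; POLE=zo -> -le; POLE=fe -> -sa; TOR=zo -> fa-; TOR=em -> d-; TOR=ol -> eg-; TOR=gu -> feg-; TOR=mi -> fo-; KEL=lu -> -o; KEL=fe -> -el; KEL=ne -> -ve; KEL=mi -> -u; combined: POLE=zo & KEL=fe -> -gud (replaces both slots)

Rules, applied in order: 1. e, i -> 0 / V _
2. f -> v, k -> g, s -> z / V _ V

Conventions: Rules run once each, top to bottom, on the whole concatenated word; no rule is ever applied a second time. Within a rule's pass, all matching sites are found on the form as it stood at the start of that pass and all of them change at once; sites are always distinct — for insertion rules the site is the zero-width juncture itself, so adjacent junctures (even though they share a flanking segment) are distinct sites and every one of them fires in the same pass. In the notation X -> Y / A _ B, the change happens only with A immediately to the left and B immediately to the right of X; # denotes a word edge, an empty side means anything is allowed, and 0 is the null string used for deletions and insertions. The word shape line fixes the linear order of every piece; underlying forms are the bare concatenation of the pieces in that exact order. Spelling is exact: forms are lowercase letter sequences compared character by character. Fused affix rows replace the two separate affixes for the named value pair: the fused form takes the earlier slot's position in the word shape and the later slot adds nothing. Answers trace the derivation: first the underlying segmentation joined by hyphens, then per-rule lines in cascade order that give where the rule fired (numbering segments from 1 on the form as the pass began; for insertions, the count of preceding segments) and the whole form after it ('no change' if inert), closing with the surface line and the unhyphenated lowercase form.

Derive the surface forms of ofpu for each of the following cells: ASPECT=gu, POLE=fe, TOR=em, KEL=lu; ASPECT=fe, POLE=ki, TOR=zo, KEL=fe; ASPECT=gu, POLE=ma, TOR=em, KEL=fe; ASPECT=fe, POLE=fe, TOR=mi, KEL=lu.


cell ASPECT=gu, POLE=fe, TOR=em, KEL=lu:
underlying: d-ofpu-sa-o-os
1. e, i -> 0 / V _: no change
2. f -> v, k -> g, s -> z / V _ V: fires at position(s) 6: dofpuzaoos
surface: dofpuzaoos

cell ASPECT=fe, POLE=ki, TOR=zo, KEL=fe:
underlying: fa-ofpu-o-el-f
1. e, i -> 0 / V _: fires at position(s) 8: faofpuolf
2. f -> v, k -> g, s -> z / V _ V: no change
surface: faofpuolf

cell ASPECT=gu, POLE=ma, TOR=em, KEL=fe:
underlying: d-ofpu-fi-el-os
1. e, i -> 0 / V _: fires at position(s) 8: dofpufilos
2. f -> v, k -> g, s -> z / V _ V: fires at position(s) 6: dofpuvilos
surface: dofpuvilos

cell ASPECT=fe, POLE=fe, TOR=mi, KEL=lu:
underlying: fo-ofpu-sa-o-f
1. e, i -> 0 / V _: no change
2. f -> v, k -> g, s -> z / V _ V: fires at position(s) 7: foofpuzaof
surface: foofpuzaof


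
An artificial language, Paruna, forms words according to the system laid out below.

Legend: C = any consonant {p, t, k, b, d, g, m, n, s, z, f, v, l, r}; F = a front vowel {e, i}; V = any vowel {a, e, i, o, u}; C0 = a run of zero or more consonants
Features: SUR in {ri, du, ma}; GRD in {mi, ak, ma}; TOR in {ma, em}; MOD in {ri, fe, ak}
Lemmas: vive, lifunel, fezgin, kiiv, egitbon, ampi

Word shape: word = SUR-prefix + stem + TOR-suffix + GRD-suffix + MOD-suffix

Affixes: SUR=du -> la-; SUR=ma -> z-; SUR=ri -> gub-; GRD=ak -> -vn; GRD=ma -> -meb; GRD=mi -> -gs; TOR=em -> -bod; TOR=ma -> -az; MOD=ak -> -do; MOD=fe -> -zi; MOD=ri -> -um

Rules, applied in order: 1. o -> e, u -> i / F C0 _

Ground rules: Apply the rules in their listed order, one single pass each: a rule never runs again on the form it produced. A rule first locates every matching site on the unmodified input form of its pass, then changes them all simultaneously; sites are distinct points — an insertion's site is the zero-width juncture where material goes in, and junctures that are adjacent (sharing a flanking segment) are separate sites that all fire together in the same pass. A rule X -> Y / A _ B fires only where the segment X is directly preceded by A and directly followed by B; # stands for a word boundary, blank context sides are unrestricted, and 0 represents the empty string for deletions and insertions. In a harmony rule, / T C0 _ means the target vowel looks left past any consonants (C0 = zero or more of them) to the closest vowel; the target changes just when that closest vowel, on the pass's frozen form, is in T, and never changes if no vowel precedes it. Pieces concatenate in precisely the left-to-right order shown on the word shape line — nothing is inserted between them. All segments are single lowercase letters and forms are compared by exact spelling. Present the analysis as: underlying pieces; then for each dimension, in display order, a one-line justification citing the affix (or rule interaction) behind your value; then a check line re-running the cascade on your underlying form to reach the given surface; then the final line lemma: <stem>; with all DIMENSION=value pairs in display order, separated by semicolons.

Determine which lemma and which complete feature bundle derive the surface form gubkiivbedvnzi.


underlying: gub-kiiv-bod-vn-zi
SUR=ri - signalled by the affix gub-
GRD=ak - signalled by the affix -vn
TOR=em - signalled by the affix -bod
MOD=fe - signalled by the affix -zi
check: gubkiivbodvnzi -> gubkiivbedvnzi
lemma: kiiv; SUR=ri; GRD=ak; TOR=em; MOD=fe


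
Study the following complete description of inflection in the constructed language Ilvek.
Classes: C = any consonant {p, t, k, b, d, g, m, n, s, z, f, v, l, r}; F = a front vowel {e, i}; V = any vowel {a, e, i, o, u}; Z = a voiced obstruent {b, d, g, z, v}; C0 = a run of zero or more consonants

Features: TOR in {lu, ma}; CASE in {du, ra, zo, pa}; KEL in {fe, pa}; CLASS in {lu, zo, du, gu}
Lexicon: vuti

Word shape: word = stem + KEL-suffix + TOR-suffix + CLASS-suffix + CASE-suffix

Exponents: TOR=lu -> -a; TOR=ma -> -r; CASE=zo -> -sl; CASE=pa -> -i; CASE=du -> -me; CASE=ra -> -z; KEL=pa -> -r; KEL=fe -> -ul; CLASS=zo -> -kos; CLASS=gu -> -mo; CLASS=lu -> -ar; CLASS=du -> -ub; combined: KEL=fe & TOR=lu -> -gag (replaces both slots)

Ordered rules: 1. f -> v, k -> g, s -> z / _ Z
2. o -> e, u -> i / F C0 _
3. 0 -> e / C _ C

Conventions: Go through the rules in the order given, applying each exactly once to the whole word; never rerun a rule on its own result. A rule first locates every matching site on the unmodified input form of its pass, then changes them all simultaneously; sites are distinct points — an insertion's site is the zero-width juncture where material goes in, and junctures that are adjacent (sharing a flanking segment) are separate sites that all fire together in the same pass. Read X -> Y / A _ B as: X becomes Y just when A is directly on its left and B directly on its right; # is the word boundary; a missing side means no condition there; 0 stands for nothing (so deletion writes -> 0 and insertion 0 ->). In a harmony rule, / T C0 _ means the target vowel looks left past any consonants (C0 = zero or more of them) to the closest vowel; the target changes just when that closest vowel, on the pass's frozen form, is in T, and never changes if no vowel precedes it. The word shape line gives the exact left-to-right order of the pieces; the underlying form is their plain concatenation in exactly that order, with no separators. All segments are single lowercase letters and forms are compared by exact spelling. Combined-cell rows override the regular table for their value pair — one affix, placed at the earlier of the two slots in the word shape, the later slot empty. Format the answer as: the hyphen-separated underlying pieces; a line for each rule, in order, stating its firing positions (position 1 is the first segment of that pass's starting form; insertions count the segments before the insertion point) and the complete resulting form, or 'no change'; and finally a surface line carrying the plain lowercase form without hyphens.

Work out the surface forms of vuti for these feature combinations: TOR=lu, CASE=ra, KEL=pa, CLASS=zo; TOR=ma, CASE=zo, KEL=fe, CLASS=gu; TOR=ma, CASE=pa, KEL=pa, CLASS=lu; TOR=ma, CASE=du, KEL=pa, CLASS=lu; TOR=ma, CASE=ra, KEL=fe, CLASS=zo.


cell TOR=lu, CASE=ra, KEL=pa, CLASS=zo:
underlying: vuti-r-a-kos-z
1. f -> v, k -> g, s -> z / _ Z: fires at position(s) 9: vutirakozz
2. o -> e, u -> i / F C0 _: no change
3. 0 -> e / C _ C: inserts after position(s) 9: vutirakozez
surface: vutirakozez

cell TOR=ma, CASE=zo, KEL=fe, CLASS=gu:
underlying: vuti-ul-r-mo-sl
1. f -> v, k -> g, s -> z / _ Z: no change
2. o -> e, u -> i / F C0 _: fires at position(s) 5: vutiilrmosl
3. 0 -> e / C _ C: inserts after position(s) 6, 7, 10: vutiileremosel
surface: vutiileremosel

cell TOR=ma, CASE=pa, KEL=pa, CLASS=lu:
underlying: vuti-r-r-ar-i
1. f -> v, k -> g, s -> z / _ Z: no change
2. o -> e, u -> i / F C0 _: no change
3. 0 -> e / C _ C: inserts after position(s) 5: vutirerari
surface: vutirerari

cell TOR=ma, CASE=du, KEL=pa, CLASS=lu:
underlying: vuti-r-r-ar-me
1. f -> v, k -> g, s -> z / _ Z: no change
2. o -> e, u -> i / F C0 _: no change
3. 0 -> e / C _ C: inserts after position(s) 5, 8: vutirerareme
surface: vutirerareme

cell TOR=ma, CASE=ra, KEL=fe, CLASS=zo:
underlying: vuti-ul-r-kos-z
1. f -> v, k -> g, s -> z / _ Z: fires at position(s) 10: vutiulrkozz
2. o -> e, u -> i / F C0 _: fires at position(s) 5: vutiilrkozz
3. 0 -> e / C _ C: inserts after position(s) 6, 7, 10: vutiilerekozez
surface: vutiilerekozez


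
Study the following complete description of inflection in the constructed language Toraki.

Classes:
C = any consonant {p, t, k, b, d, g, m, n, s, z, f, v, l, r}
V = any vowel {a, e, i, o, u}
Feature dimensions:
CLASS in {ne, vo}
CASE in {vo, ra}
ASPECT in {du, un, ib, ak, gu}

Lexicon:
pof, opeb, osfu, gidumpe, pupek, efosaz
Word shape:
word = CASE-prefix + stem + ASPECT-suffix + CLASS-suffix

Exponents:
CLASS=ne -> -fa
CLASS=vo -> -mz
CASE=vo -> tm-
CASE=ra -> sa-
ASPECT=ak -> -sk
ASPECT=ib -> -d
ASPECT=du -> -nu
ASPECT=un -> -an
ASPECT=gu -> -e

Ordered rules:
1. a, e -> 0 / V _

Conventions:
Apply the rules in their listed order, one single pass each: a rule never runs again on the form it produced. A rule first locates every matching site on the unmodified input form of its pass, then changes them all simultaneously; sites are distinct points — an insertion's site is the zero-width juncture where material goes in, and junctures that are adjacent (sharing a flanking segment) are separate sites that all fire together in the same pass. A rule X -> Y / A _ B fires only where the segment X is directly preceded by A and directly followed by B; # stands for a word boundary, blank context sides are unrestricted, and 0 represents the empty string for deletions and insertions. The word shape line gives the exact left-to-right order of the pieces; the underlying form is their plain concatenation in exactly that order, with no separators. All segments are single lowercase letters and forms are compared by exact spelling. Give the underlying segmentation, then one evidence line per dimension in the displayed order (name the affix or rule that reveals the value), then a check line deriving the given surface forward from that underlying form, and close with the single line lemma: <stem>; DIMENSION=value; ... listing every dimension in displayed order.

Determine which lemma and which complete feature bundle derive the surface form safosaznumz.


underlying: sa-efosaz-nu-mz
CLASS=vo - signalled by the affix -mz
CASE=ra - signalled by the affix sa-
ASPECT=du - signalled by the affix -nu
check: saefosaznumz -> safosaznumz
lemma: efosaz; CLASS=vo; CASE=ra; ASPECT=du


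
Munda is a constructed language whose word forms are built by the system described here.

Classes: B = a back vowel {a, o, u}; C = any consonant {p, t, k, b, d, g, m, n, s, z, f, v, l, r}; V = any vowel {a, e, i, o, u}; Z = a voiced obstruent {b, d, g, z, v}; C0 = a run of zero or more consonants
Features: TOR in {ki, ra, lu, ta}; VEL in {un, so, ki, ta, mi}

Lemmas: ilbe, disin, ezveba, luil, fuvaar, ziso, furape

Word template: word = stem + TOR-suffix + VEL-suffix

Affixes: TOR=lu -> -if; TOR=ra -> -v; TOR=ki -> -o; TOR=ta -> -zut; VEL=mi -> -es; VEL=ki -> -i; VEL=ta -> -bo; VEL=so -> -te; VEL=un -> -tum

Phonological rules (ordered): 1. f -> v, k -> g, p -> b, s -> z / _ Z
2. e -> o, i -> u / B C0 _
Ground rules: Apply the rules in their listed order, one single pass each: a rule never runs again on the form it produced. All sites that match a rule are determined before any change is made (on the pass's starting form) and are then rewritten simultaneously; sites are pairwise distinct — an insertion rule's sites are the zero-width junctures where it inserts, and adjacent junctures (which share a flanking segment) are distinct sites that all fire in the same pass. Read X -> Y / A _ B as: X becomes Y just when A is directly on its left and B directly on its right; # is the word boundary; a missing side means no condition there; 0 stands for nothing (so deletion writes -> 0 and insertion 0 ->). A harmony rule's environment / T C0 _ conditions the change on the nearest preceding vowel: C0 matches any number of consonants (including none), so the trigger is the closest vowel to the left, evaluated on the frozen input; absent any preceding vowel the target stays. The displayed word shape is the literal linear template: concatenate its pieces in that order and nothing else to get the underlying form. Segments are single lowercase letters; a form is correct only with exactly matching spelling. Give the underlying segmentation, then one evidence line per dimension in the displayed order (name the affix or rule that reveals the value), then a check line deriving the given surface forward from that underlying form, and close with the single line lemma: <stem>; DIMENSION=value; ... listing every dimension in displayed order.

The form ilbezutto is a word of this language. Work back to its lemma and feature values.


underlying: ilbe-zut-te
TOR=ta - signalled by the affix -zut
VEL=so - signalled by the affix -te
check: ilbezutte -> ilbezutte -> ilbezutto
lemma: ilbe; TOR=ta; VEL=so


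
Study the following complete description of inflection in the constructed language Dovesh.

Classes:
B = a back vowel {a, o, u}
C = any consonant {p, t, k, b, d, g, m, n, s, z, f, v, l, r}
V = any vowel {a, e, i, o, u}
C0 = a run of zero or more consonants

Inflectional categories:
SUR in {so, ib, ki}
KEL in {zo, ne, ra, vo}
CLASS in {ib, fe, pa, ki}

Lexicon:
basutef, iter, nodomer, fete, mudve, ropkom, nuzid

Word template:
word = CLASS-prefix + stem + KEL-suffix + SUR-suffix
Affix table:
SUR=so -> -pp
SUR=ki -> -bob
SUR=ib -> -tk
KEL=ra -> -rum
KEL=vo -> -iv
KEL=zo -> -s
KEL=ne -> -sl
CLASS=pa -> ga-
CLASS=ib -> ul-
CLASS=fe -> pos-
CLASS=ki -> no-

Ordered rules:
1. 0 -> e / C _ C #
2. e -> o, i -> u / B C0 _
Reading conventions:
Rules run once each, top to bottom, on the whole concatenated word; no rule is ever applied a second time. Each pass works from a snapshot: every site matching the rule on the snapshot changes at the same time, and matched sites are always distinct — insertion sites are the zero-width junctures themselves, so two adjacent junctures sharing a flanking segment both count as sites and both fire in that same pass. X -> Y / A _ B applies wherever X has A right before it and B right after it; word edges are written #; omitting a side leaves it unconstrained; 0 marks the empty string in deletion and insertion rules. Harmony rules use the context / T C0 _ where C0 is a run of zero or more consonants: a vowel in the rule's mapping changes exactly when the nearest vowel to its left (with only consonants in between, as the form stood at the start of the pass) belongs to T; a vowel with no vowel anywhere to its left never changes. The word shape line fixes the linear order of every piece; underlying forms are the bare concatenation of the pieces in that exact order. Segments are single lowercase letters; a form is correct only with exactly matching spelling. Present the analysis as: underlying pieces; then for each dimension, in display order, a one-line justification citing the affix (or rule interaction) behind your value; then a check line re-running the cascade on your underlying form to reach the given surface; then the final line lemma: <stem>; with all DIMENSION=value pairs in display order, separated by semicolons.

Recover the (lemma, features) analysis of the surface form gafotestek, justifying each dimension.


underlying: ga-fete-s-tk
SUR=ib - signalled by the affix -tk
KEL=zo - signalled by the affix -s
CLASS=pa - signalled by the affix ga-
check: gafetestk -> gafetestek -> gafotestek
lemma: fete; SUR=ib; KEL=zo; CLASS=pa


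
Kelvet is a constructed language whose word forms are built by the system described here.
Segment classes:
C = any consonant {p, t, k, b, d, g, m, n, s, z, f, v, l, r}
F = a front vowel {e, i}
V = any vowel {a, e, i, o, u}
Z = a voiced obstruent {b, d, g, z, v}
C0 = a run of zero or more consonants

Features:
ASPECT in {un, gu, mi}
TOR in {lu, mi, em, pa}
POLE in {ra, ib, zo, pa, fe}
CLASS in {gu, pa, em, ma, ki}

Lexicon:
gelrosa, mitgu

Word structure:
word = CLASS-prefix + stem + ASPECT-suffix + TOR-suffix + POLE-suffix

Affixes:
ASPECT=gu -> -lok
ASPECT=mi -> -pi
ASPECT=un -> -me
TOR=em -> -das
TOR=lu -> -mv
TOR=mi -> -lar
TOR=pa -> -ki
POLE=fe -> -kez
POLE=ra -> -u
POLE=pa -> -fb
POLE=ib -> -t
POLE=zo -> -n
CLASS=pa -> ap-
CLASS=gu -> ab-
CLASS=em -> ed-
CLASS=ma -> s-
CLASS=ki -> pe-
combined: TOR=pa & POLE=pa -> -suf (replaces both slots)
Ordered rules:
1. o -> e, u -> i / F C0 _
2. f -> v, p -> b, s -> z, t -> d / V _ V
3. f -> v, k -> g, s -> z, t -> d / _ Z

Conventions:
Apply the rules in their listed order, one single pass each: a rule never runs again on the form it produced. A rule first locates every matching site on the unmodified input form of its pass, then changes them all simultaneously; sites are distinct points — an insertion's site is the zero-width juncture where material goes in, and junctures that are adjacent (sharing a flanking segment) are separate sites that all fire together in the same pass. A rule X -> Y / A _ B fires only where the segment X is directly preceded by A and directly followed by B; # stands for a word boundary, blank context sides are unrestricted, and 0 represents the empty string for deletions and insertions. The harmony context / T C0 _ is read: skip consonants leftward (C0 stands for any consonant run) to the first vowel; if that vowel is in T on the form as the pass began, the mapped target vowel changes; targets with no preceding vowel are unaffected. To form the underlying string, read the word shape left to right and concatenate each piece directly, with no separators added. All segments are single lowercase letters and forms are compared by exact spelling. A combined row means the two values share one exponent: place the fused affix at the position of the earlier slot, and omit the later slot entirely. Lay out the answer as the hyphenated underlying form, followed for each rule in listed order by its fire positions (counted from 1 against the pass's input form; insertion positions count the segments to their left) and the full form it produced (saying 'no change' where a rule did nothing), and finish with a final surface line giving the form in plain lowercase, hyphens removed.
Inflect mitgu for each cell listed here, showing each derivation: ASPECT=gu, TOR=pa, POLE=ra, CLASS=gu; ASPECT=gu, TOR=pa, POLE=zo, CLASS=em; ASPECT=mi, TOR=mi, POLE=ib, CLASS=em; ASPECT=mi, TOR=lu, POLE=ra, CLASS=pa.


cell ASPECT=gu, TOR=pa, POLE=ra, CLASS=gu:
underlying: ab-mitgu-lok-ki-u
1. o -> e, u -> i / F C0 _: fires at position(s) 7, 13: abmitgilokkii
2. f -> v, p -> b, s -> z, t -> d / V _ V: no change
3. f -> v, k -> g, s -> z, t -> d / _ Z: fires at position(s) 5: abmidgilokkii
surface: abmidgilokkii

cell ASPECT=gu, TOR=pa, POLE=zo, CLASS=em:
underlying: ed-mitgu-lok-ki-n
1. o -> e, u -> i / F C0 _: fires at position(s) 7: edmitgilokkin
2. f -> v, p -> b, s -> z, t -> d / V _ V: no change
3. f -> v, k -> g, s -> z, t -> d / _ Z: fires at position(s) 5: edmidgilokkin
surface: edmidgilokkin

cell ASPECT=mi, TOR=mi, POLE=ib, CLASS=em:
underlying: ed-mitgu-pi-lar-t
1. o -> e, u -> i / F C0 _: fires at position(s) 7: edmitgipilart
2. f -> v, p -> b, s -> z, t -> d / V _ V: fires at position(s) 8: edmitgibilart
3. f -> v, k -> g, s -> z, t -> d / _ Z: fires at position(s) 5: edmidgibilart
surface: edmidgibilart

cell ASPECT=mi, TOR=lu, POLE=ra, CLASS=pa:
underlying: ap-mitgu-pi-mv-u
1. o -> e, u -> i / F C0 _: fires at position(s) 7, 12: apmitgipimvi
2. f -> v, p -> b, s -> z, t -> d / V _ V: fires at position(s) 8: apmitgibimvi
3. f -> v, k -> g, s -> z, t -> d / _ Z: fires at position(s) 5: apmidgibimvi
surface: apmidgibimvi


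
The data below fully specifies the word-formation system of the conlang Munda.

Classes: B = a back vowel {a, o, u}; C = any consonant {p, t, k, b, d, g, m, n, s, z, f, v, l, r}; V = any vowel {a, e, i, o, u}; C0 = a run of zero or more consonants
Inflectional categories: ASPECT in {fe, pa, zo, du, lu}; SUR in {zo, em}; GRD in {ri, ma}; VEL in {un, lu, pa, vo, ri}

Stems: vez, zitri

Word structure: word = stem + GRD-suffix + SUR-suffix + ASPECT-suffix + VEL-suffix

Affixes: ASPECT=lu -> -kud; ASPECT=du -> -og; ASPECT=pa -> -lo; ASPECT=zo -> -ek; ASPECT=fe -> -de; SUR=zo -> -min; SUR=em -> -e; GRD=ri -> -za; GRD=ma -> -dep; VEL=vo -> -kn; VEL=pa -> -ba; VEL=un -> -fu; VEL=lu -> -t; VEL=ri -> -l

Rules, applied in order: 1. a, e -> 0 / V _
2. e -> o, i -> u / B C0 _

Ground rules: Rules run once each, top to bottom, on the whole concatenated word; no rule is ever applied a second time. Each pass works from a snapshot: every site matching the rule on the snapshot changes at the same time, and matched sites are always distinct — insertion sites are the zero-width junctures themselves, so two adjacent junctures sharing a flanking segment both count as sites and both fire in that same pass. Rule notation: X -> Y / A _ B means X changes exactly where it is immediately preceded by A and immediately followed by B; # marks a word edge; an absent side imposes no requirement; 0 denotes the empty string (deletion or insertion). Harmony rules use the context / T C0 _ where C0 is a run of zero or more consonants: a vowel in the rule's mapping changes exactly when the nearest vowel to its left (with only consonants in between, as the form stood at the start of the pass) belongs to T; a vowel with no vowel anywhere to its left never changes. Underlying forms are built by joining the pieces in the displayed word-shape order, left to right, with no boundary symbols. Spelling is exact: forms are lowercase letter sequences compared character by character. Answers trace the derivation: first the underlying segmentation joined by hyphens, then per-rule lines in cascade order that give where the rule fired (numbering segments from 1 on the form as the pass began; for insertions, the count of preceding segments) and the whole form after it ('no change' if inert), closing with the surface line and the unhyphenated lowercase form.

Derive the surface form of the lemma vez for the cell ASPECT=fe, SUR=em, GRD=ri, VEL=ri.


underlying: vez-za-e-de-l
1. a, e -> 0 / V _: fires at position(s) 6: vezzadel
2. e -> o, i -> u / B C0 _: fires at position(s) 7: vezzadol
surface: vezzadol


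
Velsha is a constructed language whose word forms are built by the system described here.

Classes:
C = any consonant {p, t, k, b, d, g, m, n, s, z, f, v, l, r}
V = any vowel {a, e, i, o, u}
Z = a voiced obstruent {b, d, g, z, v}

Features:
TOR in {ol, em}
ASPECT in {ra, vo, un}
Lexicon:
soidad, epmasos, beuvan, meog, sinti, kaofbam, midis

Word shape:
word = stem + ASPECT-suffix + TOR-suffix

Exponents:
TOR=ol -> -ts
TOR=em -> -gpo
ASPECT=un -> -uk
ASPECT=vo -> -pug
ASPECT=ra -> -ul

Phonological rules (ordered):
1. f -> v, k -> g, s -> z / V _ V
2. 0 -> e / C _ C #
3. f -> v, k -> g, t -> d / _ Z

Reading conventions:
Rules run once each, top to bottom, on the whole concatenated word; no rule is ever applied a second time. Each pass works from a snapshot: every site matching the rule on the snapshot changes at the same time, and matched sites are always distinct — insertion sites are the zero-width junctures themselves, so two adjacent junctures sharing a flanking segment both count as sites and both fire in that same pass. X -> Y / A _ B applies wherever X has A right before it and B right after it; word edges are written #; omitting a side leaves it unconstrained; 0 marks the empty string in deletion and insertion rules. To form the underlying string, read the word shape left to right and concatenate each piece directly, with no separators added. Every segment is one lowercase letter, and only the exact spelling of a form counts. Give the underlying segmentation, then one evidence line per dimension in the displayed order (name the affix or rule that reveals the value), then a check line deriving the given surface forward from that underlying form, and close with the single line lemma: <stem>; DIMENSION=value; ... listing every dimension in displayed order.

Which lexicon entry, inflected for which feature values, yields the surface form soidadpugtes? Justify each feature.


underlying: soidad-pug-ts
TOR=ol - signalled by the affix -ts
ASPECT=vo - signalled by the affix -pug
check: soidadpugts -> soidadpugts -> soidadpugtes -> soidadpugtes
lemma: soidad; TOR=ol; ASPECT=vo


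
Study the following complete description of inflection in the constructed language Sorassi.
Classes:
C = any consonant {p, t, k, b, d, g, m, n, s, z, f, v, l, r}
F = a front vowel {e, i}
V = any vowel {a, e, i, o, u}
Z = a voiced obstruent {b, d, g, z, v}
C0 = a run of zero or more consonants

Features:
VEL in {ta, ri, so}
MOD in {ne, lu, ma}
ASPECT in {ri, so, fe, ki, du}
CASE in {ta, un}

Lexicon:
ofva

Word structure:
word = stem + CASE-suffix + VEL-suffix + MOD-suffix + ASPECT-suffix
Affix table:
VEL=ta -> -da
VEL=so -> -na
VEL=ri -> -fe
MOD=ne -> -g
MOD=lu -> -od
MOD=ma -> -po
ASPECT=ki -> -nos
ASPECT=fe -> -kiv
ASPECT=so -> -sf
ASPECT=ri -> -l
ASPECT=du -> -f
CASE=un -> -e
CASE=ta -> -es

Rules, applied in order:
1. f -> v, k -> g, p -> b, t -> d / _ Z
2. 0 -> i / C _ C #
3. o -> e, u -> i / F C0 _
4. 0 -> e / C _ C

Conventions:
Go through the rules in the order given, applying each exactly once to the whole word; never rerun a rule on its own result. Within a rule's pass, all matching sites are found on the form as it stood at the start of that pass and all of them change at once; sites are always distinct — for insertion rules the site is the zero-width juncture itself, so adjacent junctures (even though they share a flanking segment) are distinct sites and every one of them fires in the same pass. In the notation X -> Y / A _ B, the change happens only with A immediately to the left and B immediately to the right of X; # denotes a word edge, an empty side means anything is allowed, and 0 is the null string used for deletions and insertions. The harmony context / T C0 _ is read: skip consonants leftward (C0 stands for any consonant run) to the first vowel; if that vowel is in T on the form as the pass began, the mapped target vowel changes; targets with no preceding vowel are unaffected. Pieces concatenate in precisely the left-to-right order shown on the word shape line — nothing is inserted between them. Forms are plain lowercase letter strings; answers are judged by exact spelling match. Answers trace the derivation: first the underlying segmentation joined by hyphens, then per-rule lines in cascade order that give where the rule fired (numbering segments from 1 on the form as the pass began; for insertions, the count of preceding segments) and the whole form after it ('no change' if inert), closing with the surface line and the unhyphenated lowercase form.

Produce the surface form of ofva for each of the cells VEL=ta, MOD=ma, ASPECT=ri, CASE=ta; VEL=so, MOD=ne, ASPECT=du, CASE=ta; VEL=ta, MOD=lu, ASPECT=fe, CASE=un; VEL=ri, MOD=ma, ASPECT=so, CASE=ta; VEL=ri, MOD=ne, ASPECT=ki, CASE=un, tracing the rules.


cell VEL=ta, MOD=ma, ASPECT=ri, CASE=ta:
underlying: ofva-es-da-po-l
1. f -> v, k -> g, p -> b, t -> d / _ Z: fires at position(s) 2: ovvaesdapol
2. 0 -> i / C _ C #: no change
3. o -> e, u -> i / F C0 _: no change
4. 0 -> e / C _ C: inserts after position(s) 2, 6: ovevaesedapol
surface: ovevaesedapol

cell VEL=so, MOD=ne, ASPECT=du, CASE=ta:
underlying: ofva-es-na-g-f
1. f -> v, k -> g, p -> b, t -> d / _ Z: fires at position(s) 2: ovvaesnagf
2. 0 -> i / C _ C #: inserts after position(s) 9: ovvaesnagif
3. o -> e, u -> i / F C0 _: no change
4. 0 -> e / C _ C: inserts after position(s) 2, 6: ovevaesenagif
surface: ovevaesenagif

cell VEL=ta, MOD=lu, ASPECT=fe, CASE=un:
underlying: ofva-e-da-od-kiv
1. f -> v, k -> g, p -> b, t -> d / _ Z: fires at position(s) 2: ovvaedaodkiv
2. 0 -> i / C _ C #: no change
3. o -> e, u -> i / F C0 _: no change
4. 0 -> e / C _ C: inserts after position(s) 2, 9: ovevaedaodekiv
surface: ovevaedaodekiv

cell VEL=ri, MOD=ma, ASPECT=so, CASE=ta:
underlying: ofva-es-fe-po-sf
1. f -> v, k -> g, p -> b, t -> d / _ Z: fires at position(s) 2: ovvaesfeposf
2. 0 -> i / C _ C #: inserts after position(s) 11: ovvaesfeposif
3. o -> e, u -> i / F C0 _: fires at position(s) 10: ovvaesfepesif
4. 0 -> e / C _ C: inserts after position(s) 2, 6: ovevaesefepesif
surface: ovevaesefepesif

cell VEL=ri, MOD=ne, ASPECT=ki, CASE=un:
underlying: ofva-e-fe-g-nos
1. f -> v, k -> g, p -> b, t -> d / _ Z: fires at position(s) 2: ovvaefegnos
2. 0 -> i / C _ C #: no change
3. o -> e, u -> i / F C0 _: fires at position(s) 10: ovvaefegnes
4. 0 -> e / C _ C: inserts after position(s) 2, 8: ovevaefegenes
surface: ovevaefegenes


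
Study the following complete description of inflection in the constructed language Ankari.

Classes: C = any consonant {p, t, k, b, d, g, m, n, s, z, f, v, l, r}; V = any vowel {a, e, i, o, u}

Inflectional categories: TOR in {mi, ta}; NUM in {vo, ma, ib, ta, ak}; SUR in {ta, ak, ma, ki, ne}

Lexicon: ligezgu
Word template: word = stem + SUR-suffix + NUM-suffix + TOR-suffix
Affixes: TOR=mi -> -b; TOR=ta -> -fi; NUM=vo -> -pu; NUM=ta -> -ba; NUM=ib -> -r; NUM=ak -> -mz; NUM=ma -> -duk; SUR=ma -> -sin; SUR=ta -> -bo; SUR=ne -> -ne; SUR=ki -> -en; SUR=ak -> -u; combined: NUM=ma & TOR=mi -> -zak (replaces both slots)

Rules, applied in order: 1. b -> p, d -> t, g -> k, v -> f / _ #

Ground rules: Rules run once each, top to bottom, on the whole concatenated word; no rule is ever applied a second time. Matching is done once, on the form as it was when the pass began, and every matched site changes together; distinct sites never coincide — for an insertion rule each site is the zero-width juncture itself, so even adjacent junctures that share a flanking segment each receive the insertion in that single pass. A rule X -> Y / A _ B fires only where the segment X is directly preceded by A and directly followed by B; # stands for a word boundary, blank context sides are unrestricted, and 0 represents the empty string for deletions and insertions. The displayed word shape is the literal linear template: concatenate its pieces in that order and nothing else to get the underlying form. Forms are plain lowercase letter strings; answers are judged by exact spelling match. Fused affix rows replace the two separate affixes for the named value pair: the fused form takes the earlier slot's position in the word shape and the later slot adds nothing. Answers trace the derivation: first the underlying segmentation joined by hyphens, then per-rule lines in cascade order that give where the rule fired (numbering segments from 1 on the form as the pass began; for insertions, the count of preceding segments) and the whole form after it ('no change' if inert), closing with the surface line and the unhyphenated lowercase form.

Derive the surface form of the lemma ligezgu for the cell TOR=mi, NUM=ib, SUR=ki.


underlying: ligezgu-en-r-b
1. b -> p, d -> t, g -> k, v -> f / _ #: fires at position(s) 11: ligezguenrp
surface: ligezguenrp
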